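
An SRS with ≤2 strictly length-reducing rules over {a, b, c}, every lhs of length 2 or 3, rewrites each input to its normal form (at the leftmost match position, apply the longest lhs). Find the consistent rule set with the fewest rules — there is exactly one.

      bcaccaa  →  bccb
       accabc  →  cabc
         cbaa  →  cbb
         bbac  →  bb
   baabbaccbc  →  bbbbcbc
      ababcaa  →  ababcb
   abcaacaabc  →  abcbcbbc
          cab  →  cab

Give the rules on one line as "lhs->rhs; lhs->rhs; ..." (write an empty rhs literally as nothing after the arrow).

  | bcaccaa => bccaa => bccb
  | accabc => cabc
  | cbaa => cbb
  | bbac => bb

aa->b; ac->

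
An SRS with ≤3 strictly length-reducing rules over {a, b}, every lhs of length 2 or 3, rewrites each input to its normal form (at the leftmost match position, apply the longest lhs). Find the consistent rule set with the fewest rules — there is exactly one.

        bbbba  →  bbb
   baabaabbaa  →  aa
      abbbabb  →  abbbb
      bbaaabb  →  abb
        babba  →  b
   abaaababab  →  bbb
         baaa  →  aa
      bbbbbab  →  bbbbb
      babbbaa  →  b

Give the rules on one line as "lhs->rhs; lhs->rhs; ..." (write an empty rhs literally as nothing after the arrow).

  | bbbba => bbb
  | baabaabbaa => abaabbaa => aabbaa => aaba => aa
  | abbbabb => abbbb
  | bbaaabb => baabb => abb

aaa->bb; ba->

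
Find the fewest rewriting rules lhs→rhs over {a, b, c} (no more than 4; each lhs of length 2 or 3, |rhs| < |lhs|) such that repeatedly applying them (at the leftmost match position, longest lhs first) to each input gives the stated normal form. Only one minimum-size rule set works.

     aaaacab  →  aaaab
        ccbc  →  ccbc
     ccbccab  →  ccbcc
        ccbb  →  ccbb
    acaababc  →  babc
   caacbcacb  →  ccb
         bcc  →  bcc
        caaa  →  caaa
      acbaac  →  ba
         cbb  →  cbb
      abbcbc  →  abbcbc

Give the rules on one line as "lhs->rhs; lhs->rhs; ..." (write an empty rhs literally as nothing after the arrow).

aba->ba; ac->; cab->c

  | aaaacab => aaaab
  | ccbc
  | ccbccab => ccbcc
  | ccbb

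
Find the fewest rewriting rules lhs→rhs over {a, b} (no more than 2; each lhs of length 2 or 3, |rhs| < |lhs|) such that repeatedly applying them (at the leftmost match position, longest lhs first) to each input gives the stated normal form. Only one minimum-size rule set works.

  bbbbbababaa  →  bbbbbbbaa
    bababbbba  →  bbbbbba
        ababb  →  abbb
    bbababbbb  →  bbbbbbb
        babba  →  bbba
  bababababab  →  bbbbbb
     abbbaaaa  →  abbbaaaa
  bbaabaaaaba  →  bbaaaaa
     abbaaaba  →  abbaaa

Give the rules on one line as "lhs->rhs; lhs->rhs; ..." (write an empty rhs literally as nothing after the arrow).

aab->a; bab->bb

  | bbbbbababaa => bbbbbbabaa => bbbbbbbaa
  | bababbbba => bbabbbba => bbbbbba
  | ababb => abbb
  | bbababbbb => bbbabbbb => bbbbbbb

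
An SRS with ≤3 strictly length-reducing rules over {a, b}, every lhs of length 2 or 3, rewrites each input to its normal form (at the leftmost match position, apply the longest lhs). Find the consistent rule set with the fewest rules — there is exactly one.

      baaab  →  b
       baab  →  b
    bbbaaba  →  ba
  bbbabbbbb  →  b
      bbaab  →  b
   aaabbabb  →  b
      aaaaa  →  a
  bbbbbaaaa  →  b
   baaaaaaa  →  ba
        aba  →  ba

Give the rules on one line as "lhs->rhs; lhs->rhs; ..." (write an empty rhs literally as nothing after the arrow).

aa->; ab->b; bb->b

  | baaab => bab => bb => b
  | baab => bb => b
  | bbbaaba => bbaaba => baaba => bba => ba
  | bbbabbbbb => bbabbbbb => babbbbb => bbbbbb => bbbbb => bbbb => bbb => bb => b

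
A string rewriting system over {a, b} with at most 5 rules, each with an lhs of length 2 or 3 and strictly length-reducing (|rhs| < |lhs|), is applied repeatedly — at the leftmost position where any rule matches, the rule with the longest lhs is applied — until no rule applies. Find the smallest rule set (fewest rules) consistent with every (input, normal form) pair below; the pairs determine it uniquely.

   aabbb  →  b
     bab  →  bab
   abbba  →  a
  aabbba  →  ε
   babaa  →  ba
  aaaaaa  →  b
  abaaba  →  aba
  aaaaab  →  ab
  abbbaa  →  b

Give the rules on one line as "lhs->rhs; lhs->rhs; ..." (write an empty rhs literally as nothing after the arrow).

aa->b; baa->; bb->b; bba->

  | aabbb => bbbb => bbb => bb => b
  | bab
  | abbba => abba => a
  | aabbba => bbbba => bbba => bba => ε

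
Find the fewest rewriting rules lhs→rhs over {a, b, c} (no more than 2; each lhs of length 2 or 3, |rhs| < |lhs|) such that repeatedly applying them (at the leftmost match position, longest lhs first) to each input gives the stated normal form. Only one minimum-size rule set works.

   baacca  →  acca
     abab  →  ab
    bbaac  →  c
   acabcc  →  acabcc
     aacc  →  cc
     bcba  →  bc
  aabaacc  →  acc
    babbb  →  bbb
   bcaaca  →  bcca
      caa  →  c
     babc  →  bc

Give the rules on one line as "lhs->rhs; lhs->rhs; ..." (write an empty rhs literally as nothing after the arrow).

aa->; ba->

  | baacca => acca
  | abab => ab
  | bbaac => bac => c
  | acabcc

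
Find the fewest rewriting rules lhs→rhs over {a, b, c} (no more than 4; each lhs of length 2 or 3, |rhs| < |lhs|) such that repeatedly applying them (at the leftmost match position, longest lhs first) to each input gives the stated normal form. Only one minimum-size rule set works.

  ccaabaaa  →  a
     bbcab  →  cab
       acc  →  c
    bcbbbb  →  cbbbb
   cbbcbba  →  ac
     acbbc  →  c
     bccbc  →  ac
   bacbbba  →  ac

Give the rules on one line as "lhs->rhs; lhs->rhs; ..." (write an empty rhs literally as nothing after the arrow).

aa->c; ba->c; bc->c; cc->a

  | ccaabaaa => aaabaaa => cabaaa => cacaa => cacc => caa => cc => a
  | bbcab => bcab => cab
  | acc => aa => c
  | bcbbbb => cbbbb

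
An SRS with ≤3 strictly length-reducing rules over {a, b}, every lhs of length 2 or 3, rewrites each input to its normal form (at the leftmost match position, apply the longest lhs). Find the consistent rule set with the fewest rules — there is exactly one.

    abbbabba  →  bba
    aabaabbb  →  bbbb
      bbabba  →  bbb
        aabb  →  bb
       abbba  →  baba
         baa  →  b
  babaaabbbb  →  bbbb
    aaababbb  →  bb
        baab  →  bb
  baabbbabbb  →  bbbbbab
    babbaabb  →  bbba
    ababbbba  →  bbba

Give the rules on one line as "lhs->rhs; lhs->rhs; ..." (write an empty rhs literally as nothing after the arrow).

  | abbbabba => bababba => babbaa => bbaaa => bba
  | aabaabbb => baabbb => bbbb
  | bbabba => bbbaa => bbb
  | aabb => bb

aa->; abb->ba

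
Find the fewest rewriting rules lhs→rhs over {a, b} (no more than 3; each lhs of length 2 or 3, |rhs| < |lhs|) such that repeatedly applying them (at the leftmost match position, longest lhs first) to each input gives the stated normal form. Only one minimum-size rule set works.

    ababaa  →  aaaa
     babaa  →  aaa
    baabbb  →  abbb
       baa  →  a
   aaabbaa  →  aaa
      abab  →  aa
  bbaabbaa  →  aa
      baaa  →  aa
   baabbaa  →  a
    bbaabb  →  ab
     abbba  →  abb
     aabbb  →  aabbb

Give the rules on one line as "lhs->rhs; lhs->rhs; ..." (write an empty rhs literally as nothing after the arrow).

  | ababaa => aaaa
  | babaa => aaa
  | baabbb => abbb
  | baa => a

ba->; bab->a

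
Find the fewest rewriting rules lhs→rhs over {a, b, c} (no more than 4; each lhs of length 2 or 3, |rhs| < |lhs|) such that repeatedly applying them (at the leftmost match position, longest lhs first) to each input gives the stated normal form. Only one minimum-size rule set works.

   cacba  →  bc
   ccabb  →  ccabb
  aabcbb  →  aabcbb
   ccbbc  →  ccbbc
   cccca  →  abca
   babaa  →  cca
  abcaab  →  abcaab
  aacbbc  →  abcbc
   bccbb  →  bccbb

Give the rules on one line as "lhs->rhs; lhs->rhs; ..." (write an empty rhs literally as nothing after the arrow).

acb->bc; ba->c; cac->b; ccc->ab

  | cacba => bba => bc
  | ccabb
  | aabcbb
  | ccbbc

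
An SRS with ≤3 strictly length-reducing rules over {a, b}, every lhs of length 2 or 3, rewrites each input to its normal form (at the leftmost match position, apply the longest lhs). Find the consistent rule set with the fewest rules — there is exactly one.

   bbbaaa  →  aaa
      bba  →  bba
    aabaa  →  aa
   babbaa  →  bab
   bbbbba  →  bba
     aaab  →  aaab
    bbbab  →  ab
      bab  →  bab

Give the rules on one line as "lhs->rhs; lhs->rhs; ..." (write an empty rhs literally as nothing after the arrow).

baa->; bbb->

  | bbbaaa => aaa
  | bba
  | aabaa => aa
  | babbaa => bab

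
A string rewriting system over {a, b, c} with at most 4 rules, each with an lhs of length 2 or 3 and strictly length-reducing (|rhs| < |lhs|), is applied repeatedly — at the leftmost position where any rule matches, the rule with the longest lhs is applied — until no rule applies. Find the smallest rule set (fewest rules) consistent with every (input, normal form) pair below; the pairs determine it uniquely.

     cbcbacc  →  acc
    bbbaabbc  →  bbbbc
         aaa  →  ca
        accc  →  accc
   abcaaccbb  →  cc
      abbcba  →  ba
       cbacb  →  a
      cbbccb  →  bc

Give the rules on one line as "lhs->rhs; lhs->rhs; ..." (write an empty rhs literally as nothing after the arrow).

  | cbcbacc => cbacc => acc
  | bbbaabbc => bbbcbbc => bbbbc
  | aaa => ca
  | accc

aa->c; ab->; cb->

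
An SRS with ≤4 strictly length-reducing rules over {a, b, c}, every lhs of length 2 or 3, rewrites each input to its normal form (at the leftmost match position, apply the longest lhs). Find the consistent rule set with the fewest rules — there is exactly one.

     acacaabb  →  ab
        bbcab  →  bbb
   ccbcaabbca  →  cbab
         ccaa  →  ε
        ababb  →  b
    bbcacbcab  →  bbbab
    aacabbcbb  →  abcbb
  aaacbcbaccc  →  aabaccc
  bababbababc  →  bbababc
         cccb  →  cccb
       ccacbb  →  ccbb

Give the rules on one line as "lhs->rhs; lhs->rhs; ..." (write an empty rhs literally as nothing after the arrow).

abb->b; ca->; cbc->b

  | acacaabb => acaabb => aabb => ab
  | bbcab => bbb
  | ccbcaabbca => cbaabbca => cbabca => cbab
  | ccaa => ca => ε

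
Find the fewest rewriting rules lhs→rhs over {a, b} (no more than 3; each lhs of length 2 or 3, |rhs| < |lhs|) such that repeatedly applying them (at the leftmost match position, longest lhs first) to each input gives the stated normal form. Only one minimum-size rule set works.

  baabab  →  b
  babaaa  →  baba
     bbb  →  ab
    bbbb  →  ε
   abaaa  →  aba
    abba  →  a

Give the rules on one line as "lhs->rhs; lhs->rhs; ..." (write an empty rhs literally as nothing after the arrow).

  | baabab => bbab => aab => b
  | babaaa => baba
  | bbb => ab
  | bbbb => abb => aa => ε

aa->; bb->a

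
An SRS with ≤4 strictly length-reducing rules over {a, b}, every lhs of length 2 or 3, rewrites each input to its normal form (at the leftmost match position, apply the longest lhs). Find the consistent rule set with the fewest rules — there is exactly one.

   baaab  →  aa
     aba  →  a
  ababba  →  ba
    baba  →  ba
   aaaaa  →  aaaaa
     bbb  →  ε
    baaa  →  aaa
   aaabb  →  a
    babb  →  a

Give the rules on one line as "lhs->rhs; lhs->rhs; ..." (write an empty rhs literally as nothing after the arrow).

  | baaab => aaab => aa
  | aba => a
  | ababba => abba => ba
  | baba => ba

ab->; baa->aa; bb->a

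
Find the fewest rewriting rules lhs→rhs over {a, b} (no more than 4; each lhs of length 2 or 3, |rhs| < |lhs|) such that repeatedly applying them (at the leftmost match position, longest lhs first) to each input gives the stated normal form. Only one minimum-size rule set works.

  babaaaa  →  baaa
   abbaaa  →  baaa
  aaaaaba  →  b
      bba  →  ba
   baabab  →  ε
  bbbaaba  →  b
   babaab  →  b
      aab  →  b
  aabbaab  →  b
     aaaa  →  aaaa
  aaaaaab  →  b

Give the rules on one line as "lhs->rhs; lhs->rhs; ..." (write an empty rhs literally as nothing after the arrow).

  | babaaaa => bbaaa => baaa
  | abbaaa => bbaaa => baaa
  | aaaaaba => aaaab => aaab => aab => ab => b
  | bba => ba

ab->b; aba->b; bb->b; bbb->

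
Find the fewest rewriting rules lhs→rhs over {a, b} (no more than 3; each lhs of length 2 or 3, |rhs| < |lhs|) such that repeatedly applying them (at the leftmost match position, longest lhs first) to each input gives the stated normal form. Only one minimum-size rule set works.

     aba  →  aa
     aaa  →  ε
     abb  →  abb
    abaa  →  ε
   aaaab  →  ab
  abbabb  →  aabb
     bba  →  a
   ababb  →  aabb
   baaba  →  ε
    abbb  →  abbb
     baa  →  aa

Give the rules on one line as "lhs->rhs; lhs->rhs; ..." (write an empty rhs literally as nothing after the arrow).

  | aba => aa
  | aaa => ε
  | abb
  | abaa => aaa => ε

aaa->; ba->a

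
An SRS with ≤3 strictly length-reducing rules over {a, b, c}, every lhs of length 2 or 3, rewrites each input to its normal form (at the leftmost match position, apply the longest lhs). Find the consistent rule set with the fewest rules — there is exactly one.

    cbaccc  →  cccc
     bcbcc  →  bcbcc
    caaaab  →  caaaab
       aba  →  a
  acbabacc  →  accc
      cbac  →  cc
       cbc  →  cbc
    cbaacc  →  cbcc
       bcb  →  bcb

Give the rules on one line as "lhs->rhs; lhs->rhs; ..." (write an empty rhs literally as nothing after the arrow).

ba->; baa->b

  | cbaccc => cccc
  | bcbcc
  | caaaab
  | aba => a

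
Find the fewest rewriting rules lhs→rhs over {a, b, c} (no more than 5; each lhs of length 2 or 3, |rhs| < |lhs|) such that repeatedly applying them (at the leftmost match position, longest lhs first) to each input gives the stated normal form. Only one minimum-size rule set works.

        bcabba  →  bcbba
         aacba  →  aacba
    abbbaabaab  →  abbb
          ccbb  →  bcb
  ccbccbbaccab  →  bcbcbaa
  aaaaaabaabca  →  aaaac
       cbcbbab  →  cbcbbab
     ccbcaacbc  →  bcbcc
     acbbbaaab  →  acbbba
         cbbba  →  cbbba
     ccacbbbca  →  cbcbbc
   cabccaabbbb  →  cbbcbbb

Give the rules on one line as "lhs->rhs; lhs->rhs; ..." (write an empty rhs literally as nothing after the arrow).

  | bcabba => bcbba
  | aacba
  | abbbaabaab => abbbaab => abbb
  | ccbb => bcb

aab->; abc->aa; ca->c; ccb->bc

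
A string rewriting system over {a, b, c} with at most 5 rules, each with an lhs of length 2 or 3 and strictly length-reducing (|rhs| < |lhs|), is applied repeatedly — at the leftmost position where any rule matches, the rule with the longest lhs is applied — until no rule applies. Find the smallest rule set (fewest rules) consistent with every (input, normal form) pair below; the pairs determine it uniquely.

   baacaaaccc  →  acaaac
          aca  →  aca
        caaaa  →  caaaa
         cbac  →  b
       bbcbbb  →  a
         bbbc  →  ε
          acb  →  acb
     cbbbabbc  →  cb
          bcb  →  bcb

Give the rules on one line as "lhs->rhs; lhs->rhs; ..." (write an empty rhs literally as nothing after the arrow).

ab->a; ba->; bbc->a; cc->b

  | baacaaaccc => acaaaccc => acaaabc => acaaac
  | aca
  | caaaa
  | cbac => cc => b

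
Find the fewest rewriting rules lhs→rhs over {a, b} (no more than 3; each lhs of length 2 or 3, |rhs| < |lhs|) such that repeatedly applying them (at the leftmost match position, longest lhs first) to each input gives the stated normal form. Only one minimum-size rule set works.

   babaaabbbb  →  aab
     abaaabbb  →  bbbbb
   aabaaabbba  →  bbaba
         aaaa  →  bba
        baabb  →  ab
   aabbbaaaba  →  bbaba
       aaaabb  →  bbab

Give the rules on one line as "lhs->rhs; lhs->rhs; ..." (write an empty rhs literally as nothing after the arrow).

  | babaaabbbb => baaabbbb => aabbbb => aabbb => aabb => aab
  | abaaabbb => aaabbb => bbbbb
  | aabaaabbba => aaaabbba => bbabbba => bbabba => bbaba
  | aaaa => bba

aaa->bb; abb->ab; baa->a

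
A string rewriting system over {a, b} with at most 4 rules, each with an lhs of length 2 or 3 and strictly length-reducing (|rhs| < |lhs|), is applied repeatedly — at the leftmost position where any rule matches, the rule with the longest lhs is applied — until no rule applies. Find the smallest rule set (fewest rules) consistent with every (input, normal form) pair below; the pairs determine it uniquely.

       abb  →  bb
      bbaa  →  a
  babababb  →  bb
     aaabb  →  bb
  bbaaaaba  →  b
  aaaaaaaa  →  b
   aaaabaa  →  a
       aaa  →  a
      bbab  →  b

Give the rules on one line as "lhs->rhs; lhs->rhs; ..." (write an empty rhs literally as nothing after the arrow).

aa->b; abb->bb; ba->a; bba->

  | abb => bb
  | bbaa => a
  | babababb => abababb => aababb => bbabb => bb
  | aaabb => babb => abb => bb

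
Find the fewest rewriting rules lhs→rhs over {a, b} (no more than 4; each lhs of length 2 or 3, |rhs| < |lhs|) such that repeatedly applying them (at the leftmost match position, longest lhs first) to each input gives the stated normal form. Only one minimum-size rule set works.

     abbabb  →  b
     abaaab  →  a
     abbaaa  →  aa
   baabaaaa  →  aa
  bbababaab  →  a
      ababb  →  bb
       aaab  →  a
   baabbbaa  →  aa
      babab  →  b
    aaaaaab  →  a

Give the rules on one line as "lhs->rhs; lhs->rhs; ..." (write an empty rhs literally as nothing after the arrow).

  | abbabb => babb => abb => b
  | abaaab => aab => a
  | abbaaa => baaa => aaa => aa
  | baabaaaa => aabaaaa => aaaa => aaa => aa

aaa->aa; ab->; aba->; ba->a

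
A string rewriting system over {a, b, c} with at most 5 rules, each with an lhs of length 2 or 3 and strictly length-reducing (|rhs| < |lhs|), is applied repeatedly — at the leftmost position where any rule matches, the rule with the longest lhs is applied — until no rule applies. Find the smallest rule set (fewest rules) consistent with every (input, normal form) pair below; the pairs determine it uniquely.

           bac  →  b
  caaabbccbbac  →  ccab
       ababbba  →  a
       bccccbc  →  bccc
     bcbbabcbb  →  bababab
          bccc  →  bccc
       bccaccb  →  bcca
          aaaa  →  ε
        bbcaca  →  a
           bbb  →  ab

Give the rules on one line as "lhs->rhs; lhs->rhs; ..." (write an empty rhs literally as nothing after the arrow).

aa->; ac->; bb->a; cb->a

  | bac => b
  | caaabbccbbac => cabbccbbac => caaccbbac => cccbbac => ccabac => ccab
  | ababbba => abaaba => abba => aaa => a
  | bccccbc => bcccac => bccc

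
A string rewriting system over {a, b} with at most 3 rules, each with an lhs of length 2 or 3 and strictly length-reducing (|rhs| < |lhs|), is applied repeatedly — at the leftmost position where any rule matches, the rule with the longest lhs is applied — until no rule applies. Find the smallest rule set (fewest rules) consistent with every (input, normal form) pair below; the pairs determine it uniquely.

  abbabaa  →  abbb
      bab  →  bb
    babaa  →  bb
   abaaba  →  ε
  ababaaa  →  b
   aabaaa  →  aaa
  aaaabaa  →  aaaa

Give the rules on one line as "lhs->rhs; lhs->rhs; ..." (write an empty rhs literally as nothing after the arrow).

aba->; ba->b

  | abbabaa => abbbaa => abbba => abbb
  | bab => bb
  | babaa => bbaa => bba => bb
  | abaaba => aba => ε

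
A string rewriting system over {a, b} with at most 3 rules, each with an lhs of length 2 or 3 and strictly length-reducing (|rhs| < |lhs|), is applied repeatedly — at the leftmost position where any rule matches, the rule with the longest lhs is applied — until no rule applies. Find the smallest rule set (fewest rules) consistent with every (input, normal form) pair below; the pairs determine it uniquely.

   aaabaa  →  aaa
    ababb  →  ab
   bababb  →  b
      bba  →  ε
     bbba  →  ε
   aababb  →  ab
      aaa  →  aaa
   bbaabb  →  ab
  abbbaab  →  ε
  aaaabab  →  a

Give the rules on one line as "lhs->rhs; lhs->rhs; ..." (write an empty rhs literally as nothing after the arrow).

aab->; ba->; bb->b

  | aaabaa => aaa
  | ababb => abb => ab
  | bababb => babb => bb => b
  | bba => ba => ε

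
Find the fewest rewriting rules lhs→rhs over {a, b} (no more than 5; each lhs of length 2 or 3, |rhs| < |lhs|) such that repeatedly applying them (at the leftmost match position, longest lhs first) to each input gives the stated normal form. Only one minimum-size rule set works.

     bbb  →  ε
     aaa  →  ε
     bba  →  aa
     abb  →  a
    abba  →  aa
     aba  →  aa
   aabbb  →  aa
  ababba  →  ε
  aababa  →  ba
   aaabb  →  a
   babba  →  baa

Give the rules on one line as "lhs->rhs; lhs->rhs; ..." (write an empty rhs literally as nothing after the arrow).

aaa->; ab->a; bb->a; bbb->

  | bbb => ε
  | aaa => ε
  | bba => aa
  | abb => ab => a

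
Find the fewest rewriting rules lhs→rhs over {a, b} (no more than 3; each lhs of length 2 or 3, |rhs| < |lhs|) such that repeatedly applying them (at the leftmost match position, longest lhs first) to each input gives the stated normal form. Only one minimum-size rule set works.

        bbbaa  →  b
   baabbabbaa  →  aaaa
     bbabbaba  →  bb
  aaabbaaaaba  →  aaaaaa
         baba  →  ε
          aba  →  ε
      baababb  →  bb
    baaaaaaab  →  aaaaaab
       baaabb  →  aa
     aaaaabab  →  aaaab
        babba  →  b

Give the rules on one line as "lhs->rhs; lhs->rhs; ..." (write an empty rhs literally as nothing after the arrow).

aba->; abb->a; ba->

  | bbbaa => bba => b
  | baabbabbaa => abbabbaa => aabbaa => aaaa
  | bbabbaba => bbbaba => bbba => bb
  | aaabbaaaaba => aaaaaaaba => aaaaaa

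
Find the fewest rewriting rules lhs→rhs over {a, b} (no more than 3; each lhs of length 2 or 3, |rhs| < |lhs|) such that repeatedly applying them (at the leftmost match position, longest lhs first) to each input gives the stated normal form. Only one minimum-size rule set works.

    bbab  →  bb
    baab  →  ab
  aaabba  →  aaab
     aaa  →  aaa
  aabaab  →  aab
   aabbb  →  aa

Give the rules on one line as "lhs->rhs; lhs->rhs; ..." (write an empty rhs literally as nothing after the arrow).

aba->; ba->; bbb->

  | bbab => bb
  | baab => ab
  | aaabba => aaab
  | aaa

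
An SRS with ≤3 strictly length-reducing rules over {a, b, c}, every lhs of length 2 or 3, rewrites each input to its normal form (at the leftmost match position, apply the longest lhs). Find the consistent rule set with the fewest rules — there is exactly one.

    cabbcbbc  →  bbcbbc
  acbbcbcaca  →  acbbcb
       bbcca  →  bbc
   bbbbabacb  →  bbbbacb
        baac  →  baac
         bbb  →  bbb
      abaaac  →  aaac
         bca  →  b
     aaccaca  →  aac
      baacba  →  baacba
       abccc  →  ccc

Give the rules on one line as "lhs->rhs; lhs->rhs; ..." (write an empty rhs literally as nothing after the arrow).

  | cabbcbbc => bbcbbc
  | acbbcbcaca => acbbcbca => acbbcb
  | bbcca => bbc
  | bbbbabacb => bbbbacb

ab->; ca->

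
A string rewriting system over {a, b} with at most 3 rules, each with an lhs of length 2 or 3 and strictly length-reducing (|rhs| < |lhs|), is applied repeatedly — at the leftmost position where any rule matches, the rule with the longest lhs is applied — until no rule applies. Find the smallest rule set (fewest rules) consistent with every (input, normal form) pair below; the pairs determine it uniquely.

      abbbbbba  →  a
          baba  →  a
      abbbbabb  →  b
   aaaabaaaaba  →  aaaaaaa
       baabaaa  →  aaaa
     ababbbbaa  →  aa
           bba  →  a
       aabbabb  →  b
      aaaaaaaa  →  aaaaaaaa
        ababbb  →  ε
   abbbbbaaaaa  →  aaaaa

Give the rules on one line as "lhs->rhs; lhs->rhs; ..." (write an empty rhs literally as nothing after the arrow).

  | abbbbbba => bbbbba => bbba => ba => a
  | baba => aba => a
  | abbbbabb => bbbabb => babb => abb => b
  | aaaabaaaaba => aaaaaaaba => aaaaaaa

ab->; ba->a; bb->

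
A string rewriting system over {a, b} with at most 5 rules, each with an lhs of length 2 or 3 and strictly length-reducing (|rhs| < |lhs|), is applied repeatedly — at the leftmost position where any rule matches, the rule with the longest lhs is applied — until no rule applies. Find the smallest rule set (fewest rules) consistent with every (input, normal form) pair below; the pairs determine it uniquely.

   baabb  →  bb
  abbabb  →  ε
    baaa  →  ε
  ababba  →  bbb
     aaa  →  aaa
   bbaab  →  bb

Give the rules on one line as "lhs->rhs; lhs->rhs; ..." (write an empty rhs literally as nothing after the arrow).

  | baabb => babb => bb
  | abbabb => abb => ε
  | baaa => baa => ba => ε
  | ababba => bbbba => bbb

aba->bb; abb->; ba->; baa->ba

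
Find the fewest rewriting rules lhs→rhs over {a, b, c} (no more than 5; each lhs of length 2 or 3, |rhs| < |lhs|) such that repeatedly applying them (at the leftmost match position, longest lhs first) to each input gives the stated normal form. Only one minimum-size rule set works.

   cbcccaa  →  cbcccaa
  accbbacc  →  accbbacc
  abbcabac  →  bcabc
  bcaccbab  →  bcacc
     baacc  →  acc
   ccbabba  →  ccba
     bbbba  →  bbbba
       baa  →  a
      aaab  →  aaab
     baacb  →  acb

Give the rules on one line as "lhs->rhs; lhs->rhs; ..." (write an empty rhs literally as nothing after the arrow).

  | cbcccaa
  | accbbacc
  | abbcabac => bcabac => bcabc
  | bcaccbab => bcacc

aba->ab; abb->b; baa->a; bab->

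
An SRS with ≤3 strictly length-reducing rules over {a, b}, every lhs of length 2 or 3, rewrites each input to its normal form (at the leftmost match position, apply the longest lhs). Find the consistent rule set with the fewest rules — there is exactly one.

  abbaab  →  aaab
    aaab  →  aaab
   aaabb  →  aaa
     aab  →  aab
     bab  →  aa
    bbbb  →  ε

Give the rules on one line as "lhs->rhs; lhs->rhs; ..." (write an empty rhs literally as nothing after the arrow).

bab->aa; bb->

  | abbaab => aaab
  | aaab
  | aaabb => aaa
  | aab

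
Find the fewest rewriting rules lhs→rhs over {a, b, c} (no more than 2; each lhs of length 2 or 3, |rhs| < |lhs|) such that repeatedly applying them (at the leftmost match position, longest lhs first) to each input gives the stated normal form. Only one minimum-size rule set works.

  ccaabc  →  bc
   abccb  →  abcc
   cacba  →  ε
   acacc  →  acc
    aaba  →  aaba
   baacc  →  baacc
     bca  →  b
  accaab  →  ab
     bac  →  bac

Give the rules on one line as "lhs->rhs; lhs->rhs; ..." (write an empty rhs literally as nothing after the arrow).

  | ccaabc => cabc => bc
  | abccb => abcc
  | cacba => cba => ca => ε
  | acacc => acc

ca->; cb->c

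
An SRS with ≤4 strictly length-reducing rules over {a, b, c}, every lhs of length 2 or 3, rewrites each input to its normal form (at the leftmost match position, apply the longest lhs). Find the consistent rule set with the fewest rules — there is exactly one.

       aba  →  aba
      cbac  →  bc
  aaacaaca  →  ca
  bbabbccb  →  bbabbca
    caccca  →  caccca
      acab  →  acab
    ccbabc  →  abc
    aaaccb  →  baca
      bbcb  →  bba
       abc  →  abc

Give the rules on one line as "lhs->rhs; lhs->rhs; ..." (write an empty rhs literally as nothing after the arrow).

  | aba
  | cbac => aac => bc
  | aaacaaca => bacaaca => bacbca => baaca => ca
  | bbabbccb => bbabbca

aa->b; baa->; cb->a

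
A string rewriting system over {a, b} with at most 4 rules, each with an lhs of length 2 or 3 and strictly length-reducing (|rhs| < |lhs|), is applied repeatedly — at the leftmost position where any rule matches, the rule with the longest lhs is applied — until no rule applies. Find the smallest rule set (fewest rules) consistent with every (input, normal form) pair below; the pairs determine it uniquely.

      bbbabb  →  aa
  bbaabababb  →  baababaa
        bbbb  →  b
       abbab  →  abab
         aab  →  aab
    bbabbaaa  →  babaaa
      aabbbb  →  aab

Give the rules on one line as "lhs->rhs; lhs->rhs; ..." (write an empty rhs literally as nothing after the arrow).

bb->a; bba->ba; bbb->

  | bbbabb => abb => aa
  | bbaabababb => baabababb => baababaa
  | bbbb => b
  | abbab => abab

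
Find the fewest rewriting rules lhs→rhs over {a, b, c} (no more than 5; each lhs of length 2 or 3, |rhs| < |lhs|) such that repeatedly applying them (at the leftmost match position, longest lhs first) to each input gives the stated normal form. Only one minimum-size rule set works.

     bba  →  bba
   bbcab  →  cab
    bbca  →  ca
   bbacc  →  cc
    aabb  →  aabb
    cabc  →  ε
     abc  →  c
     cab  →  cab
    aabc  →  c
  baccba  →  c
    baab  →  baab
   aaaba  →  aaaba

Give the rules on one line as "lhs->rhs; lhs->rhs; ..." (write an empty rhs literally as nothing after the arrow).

ac->c; bc->c; cac->; cba->

  | bba
  | bbcab => bcab => cab
  | bbca => bca => ca
  | bbacc => bbcc => bcc => cc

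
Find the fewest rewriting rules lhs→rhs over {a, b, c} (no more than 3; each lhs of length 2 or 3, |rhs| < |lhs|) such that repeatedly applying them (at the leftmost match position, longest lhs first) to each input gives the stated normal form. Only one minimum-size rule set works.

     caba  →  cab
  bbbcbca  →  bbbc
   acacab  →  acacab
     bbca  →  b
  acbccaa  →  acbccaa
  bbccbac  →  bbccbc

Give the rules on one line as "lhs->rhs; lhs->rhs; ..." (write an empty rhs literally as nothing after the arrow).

  | caba => cab
  | bbbcbca => bbbc
  | acacab
  | bbca => b

ba->b; bca->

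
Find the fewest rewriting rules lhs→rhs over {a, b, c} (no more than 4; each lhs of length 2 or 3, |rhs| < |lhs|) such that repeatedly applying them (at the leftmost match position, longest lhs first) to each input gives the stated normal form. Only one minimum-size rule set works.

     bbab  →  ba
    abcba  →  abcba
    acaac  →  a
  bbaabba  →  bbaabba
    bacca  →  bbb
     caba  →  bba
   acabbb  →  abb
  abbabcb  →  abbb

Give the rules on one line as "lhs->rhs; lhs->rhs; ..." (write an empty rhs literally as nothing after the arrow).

ac->b; bab->a; ca->b

  | bbab => ba
  | abcba
  | acaac => baac => bab => a
  | bbaabba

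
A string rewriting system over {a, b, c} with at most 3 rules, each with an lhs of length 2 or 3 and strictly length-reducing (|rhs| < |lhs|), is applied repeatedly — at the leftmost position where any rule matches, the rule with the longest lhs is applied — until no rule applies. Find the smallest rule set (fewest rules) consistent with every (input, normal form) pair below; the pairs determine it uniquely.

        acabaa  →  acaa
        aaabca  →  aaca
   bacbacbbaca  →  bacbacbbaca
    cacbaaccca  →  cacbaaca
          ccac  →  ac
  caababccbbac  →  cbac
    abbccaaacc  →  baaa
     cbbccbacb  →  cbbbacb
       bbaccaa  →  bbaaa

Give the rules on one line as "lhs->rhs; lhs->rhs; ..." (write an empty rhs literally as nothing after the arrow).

  | acabaa => acaa
  | aaabca => aaca
  | bacbacbbaca
  | cacbaaccca => cacbaaca

ab->; cc->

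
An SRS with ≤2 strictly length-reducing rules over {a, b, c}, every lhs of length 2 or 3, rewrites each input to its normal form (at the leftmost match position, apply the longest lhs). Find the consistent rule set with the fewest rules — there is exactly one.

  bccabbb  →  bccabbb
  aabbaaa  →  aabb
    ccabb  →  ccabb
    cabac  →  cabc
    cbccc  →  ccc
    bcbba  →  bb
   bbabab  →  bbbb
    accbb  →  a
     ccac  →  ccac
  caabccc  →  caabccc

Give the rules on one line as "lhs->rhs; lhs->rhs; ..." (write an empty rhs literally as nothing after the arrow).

  | bccabbb
  | aabbaaa => aabbaa => aabba => aabb
  | ccabb
  | cabac => cabc

ba->b; cb->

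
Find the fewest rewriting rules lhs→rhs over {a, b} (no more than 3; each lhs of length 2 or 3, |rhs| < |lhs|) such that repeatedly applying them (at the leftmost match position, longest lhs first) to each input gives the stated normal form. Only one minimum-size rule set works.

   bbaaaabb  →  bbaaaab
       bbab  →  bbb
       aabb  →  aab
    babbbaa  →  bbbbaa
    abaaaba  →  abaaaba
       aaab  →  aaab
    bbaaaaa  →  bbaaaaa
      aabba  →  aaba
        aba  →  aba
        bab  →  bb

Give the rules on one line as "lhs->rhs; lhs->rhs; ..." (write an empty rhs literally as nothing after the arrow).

  | bbaaaabb => bbaaaab
  | bbab => bbb
  | aabb => aab
  | babbbaa => bbbbaa

abb->ab; bab->bb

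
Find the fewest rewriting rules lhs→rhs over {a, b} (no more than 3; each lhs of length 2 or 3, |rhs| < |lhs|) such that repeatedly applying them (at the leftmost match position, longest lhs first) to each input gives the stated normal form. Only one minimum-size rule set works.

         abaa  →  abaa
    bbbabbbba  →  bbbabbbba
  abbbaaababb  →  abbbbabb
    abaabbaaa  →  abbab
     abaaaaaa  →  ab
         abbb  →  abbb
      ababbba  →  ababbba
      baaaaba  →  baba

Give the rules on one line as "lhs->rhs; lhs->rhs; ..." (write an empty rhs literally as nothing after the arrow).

aaa->; aab->ba

  | abaa
  | bbbabbbba
  | abbbaaababb => abbbbabb
  | abaabbaaa => abbabaaa => abbab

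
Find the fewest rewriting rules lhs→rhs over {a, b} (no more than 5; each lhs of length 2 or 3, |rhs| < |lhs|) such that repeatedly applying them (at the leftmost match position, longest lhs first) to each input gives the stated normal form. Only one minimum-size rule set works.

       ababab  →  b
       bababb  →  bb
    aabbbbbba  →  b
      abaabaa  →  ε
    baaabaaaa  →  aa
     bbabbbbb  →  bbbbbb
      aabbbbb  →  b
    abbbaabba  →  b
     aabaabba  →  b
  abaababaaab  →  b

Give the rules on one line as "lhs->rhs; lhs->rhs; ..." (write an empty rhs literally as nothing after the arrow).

  | ababab => babab => bab => b
  | bababb => babb => bb
  | aabbbbbba => abbbba => bba => b
  | abaabaa => baabaa => baa => ε

ab->b; abb->; ba->; baa->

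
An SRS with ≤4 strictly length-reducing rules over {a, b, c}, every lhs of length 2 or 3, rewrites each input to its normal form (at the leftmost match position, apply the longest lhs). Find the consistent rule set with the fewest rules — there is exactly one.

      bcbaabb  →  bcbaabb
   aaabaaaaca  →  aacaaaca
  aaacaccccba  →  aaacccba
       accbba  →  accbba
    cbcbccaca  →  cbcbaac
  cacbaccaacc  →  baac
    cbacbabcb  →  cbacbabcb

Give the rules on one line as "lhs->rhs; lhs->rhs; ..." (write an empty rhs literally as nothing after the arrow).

aba->c; cac->; cca->ac

  | bcbaabb
  | aaabaaaaca => aacaaaca
  | aaacaccccba => aaacccba
  | accbba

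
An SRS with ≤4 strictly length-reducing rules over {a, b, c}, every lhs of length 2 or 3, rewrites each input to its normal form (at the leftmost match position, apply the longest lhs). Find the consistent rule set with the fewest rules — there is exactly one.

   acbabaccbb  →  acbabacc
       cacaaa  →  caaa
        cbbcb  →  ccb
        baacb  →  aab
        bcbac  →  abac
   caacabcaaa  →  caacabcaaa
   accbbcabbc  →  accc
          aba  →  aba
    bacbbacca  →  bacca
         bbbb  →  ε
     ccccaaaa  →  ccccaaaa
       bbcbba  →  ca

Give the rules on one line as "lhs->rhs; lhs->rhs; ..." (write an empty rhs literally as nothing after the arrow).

baa->ab; bb->; bcb->ab; cac->c

  | acbabaccbb => acbabacc
  | cacaaa => caaa
  | cbbcb => ccb
  | baacb => abcb => aab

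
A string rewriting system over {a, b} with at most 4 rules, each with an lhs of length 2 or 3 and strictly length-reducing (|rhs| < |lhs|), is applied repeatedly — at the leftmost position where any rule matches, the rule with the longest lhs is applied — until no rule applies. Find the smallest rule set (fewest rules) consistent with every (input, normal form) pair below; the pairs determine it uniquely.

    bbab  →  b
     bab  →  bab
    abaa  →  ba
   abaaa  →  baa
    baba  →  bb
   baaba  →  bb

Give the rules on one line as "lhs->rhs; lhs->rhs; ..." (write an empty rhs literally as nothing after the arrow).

  | bbab => b
  | bab
  | abaa => ba
  | abaaa => baa

aab->ab; aba->b; bba->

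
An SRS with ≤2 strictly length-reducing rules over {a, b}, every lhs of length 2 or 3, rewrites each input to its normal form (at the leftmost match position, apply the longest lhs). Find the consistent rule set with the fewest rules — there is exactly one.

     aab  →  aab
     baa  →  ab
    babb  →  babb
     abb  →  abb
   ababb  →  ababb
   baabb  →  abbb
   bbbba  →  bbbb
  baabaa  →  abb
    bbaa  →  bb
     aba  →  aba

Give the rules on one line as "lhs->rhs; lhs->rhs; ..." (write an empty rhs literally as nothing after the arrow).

  | aab
  | baa => ab
  | babb
  | abb

baa->ab; bba->bb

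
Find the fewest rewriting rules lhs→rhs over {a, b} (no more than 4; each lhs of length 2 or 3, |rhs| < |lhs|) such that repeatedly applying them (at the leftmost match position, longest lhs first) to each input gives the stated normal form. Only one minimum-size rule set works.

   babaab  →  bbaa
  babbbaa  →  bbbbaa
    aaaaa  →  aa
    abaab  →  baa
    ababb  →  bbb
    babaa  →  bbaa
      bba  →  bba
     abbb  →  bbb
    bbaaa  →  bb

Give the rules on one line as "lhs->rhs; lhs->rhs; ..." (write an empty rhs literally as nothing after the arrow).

  | babaab => bbaab => bbaa
  | babbbaa => bbbbaa
  | aaaaa => aa
  | abaab => baab => baa

aaa->; aab->aa; ab->b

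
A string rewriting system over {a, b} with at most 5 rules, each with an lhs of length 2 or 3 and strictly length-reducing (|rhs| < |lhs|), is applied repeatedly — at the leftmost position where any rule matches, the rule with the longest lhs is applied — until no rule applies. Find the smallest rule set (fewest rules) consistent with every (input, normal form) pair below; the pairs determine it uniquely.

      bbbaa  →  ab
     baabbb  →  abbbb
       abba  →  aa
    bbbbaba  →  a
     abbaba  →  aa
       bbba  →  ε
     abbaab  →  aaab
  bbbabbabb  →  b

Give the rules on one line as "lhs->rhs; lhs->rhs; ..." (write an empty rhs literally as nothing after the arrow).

ba->; baa->ab; bab->; bba->a

  | bbbaa => baa => ab
  | baabbb => abbbb
  | abba => aa
  | bbbbaba => bbaba => aba => a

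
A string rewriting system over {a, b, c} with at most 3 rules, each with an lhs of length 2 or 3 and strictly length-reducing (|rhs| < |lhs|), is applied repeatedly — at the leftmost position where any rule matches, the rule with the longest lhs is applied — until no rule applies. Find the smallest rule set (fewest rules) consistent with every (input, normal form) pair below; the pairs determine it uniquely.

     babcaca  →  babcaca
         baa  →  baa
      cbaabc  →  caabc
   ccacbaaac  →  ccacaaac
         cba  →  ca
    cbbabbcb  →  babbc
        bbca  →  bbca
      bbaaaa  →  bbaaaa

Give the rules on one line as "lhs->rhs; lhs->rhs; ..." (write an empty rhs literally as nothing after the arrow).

  | babcaca
  | baa
  | cbaabc => caabc
  | ccacbaaac => ccacaaac

cb->c; cbb->b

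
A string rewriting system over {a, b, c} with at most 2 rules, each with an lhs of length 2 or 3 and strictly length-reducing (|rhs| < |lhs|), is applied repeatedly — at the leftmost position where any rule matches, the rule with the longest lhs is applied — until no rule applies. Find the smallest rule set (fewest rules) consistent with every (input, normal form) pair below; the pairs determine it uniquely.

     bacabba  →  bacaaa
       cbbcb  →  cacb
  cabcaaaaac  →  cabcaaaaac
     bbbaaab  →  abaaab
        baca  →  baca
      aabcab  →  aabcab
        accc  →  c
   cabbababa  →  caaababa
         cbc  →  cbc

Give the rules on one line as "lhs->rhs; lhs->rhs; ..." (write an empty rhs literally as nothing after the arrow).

  | bacabba => bacaaa
  | cbbcb => cacb
  | cabcaaaaac
  | bbbaaab => abaaab

acc->; bb->a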